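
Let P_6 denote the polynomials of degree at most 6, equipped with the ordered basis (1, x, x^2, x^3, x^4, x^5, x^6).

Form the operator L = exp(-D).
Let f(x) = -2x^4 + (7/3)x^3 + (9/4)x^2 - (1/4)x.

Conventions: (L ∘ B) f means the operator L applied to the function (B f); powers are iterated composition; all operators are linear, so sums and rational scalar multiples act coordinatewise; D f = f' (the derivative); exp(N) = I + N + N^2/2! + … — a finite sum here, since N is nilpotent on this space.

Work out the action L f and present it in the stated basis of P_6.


order-1 term: 8x^3 - 7x^2 - (9/2)x + 1/4
order-2 term: -12x^2 + 7x + 9/4
order-3 term: 8x - 7/3
order-4 term: -2
the series for exp(-D) f terminates at order 4
exp(-D) f = -2x^4 + (31/3)x^3 - (67/4)x^2 + (41/4)x - 11/6

the image equals g(x) = -2x^4 + (31/3)x^3 - (67/4)x^2 + (41/4)x - 11/6


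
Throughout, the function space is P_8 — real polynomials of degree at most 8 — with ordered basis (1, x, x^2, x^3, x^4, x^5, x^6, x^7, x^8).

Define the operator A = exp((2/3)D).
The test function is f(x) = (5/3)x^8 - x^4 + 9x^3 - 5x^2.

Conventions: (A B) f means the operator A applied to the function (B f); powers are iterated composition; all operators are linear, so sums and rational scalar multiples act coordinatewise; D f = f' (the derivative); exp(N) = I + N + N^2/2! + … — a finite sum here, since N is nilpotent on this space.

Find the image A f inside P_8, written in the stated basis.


order-1 term: (80/9)x^7 - (8/3)x^3 + 18x^2 - (20/3)x
order-2 term: (560/27)x^6 - (8/3)x^2 + 12x - 20/9
order-3 term: (2240/81)x^5 - (32/27)x + 8/3
order-4 term: (5600/243)x^4 - 16/81
order-5 term: (8960/729)x^3
order-6 term: (8960/2187)x^2
order-7 term: (5120/6561)x
order-8 term: 1280/19683
the series for exp((2/3)D) f terminates at order 8
exp((2/3)D) f = (5/3)x^8 + (80/9)x^7 + (560/27)x^6 + (2240/81)x^5 + (5357/243)x^4 + (13577/729)x^3 + (31559/2187)x^2 + (32336/6561)x + 6140/19683

the image equals g(x) = (5/3)x^8 + (80/9)x^7 + (560/27)x^6 + (2240/81)x^5 + (5357/243)x^4 + (13577/729)x^3 + (31559/2187)x^2 + (32336/6561)x + 6140/19683


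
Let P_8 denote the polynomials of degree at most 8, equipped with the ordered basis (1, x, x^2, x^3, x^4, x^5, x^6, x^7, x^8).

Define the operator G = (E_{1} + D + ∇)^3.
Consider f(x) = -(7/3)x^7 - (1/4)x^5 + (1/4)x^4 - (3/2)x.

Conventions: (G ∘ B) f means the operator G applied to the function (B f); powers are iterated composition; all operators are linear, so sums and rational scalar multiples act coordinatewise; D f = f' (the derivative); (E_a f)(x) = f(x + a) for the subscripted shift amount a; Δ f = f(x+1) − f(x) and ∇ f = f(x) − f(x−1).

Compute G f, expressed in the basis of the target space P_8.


E_{1} f = -(7/3)x^7 - (49/3)x^6 - (197/4)x^5 - (248/3)x^4 - (499/6)x^3 - 50x^2 - (217/12)x - 23/6
D f = -(49/3)x^6 - (5/4)x^4 + x^3 - 3/2
∇ f = -(49/3)x^6 + 49x^5 - (995/12)x^4 + (511/6)x^3 - 53x^2 + (223/12)x - 13/3
(E_{1} + D + ∇) f = -(7/3)x^7 - 49x^6 - (1/4)x^5 - (1001/6)x^4 + 3x^3 - 103x^2 + (1/2)x - 29/3
E_{1} (E_{1} + D + ∇) f = -(7/3)x^7 - (196/3)x^6 - (1373/4)x^5 - (3939/4)x^4 - (3457/2)x^3 - (3763/2)x^2 - (14105/12)x - 3931/12
D (E_{1} + D + ∇) f = -(49/3)x^6 - 294x^5 - (5/4)x^4 - (2002/3)x^3 + 9x^2 - 206x + 1/2
∇ (E_{1} + D + ∇) f = -(49/3)x^6 - 245x^5 + (7825/12)x^4 - (9379/6)x^3 + (3387/2)x^2 - (4635/4)x + 1279/4
(E_{1} + D + ∇) (E_{1} + D + ∇) f = -(7/3)x^7 - 98x^6 - (3529/4)x^5 - (4007/12)x^4 - 3959x^3 - 179x^2 - (15241/6)x - 22/3
E_{1} (E_{1} + D + ∇) (E_{1} + D + ∇) f = -(7/3)x^7 - (343/3)x^6 - (6077/4)x^5 - (37781/6)x^4 - (96953/6)x^3 - 24401x^2 - (253517/12)x - 8002
D (E_{1} + D + ∇) (E_{1} + D + ∇) f = -(49/3)x^6 - 588x^5 - (17645/4)x^4 - (4007/3)x^3 - 11877x^2 - 358x - 15241/6
∇ (E_{1} + D + ∇) (E_{1} + D + ∇) f = -(49/3)x^6 - 539x^5 - (36275/12)x^4 + (11217/2)x^3 - 17275x^2 + (168275/12)x - 40637/6
(E_{1} + D + ∇) (E_{1} + D + ∇) (E_{1} + D + ∇) f = -(7/3)x^7 - 147x^6 - (10585/4)x^5 - 13731x^4 - 11886x^3 - 53553x^2 - (14923/2)x - 17315

g(x) = -(7/3)x^7 - 147x^6 - (10585/4)x^5 - 13731x^4 - 11886x^3 - 53553x^2 - (14923/2)x - 17315


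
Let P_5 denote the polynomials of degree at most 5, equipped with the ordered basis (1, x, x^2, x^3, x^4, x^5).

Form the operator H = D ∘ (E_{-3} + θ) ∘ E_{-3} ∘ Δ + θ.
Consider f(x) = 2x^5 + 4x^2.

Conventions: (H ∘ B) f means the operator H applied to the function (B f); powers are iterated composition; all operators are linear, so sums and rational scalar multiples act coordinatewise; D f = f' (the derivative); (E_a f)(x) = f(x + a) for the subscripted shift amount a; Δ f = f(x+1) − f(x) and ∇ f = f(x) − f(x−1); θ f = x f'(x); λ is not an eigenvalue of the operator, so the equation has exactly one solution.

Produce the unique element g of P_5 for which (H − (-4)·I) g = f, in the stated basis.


the result is g(x) = (2/9)x^5 - (200/63)x^3 + (266/9)x^2 - (2168/21)x + 8618/63

write g with unknown coordinates in the stated basis and equate coefficients in (H − (-4)·I) g = f
solving from the highest basis element down gives g = (2/9)x^5 - (200/63)x^3 + (266/9)x^2 - (2168/21)x + 8618/63
check: H g = (10/9)x^5 + (800/63)x^3 - (1028/9)x^2 + (8672/21)x - 34472/63
so H g − (-4)·g = 2x^5 + 4x^2 = f ✓


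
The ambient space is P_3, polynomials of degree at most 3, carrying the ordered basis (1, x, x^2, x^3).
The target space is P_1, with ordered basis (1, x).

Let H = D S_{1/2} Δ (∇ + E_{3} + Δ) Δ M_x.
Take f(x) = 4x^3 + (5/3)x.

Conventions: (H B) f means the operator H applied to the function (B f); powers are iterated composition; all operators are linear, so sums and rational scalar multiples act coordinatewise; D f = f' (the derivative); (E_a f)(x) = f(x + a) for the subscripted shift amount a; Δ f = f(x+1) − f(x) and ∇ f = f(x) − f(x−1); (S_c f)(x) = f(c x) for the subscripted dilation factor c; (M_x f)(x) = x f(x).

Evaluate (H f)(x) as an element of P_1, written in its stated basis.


M_x f = 4x^4 + (5/3)x^2
Δ M_x f = 16x^3 + 24x^2 + (58/3)x + 17/3
∇ (Δ M_x) f = 48x^2 + 34/3
E_{3} (Δ M_x) f = 16x^3 + 168x^2 + (1786/3)x + 2135/3
Δ (Δ M_x) f = 48x^2 + 96x + 178/3
(∇ + E_{3} + Δ) (Δ M_x) f = 16x^3 + 264x^2 + (2074/3)x + 2347/3
Δ (∇ + E_{3} + Δ) (Δ M_x) f = 48x^2 + 576x + 2914/3
S_{1/2} Δ (∇ + E_{3} + Δ) (Δ M_x) f = 12x^2 + 288x + 2914/3
D (S_{1/2} Δ) (∇ + E_{3} + Δ) (Δ M_x) f = 24x + 288

g(x) = 24x + 288


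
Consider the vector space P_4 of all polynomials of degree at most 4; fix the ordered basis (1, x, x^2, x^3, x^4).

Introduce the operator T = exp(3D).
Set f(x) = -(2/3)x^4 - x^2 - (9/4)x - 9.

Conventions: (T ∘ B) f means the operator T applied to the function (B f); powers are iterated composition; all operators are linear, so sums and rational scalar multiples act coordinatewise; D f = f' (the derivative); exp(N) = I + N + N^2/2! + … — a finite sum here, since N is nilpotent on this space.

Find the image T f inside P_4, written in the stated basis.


order-1 term: -8x^3 - 6x - 27/4
order-2 term: -36x^2 - 9
order-3 term: -72x
order-4 term: -54
the series for exp(3D) f terminates at order 4
exp(3D) f = -(2/3)x^4 - 8x^3 - 37x^2 - (321/4)x - 315/4

g(x) = -(2/3)x^4 - 8x^3 - 37x^2 - (321/4)x - 315/4


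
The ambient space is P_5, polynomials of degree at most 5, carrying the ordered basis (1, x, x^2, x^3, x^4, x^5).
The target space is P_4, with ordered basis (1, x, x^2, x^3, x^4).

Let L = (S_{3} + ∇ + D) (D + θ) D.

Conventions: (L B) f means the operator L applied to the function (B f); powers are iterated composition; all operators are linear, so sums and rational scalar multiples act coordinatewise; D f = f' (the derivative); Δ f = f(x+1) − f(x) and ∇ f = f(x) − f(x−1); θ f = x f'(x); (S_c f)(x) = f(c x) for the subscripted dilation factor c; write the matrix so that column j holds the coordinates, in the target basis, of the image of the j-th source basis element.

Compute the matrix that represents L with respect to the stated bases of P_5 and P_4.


the matrix is [[0, 0, 6, 6, 0, 0]; [0, 0, 6, 42, 12, 20]; [0, 0, 0, 54, 180, 0]; [0, 0, 0, 0, 324, 700]; [0, 0, 0, 0, 0, 1620]] (rows listed top to bottom)

image of 1: 0
image of x: 0
image of x^2: 6x + 6
image of x^3: 54x^2 + 42x + 6
image of x^4: 324x^3 + 180x^2 + 12x
image of x^5: 1620x^4 + 700x^3 + 20x
each image's coordinates form column j of the matrix


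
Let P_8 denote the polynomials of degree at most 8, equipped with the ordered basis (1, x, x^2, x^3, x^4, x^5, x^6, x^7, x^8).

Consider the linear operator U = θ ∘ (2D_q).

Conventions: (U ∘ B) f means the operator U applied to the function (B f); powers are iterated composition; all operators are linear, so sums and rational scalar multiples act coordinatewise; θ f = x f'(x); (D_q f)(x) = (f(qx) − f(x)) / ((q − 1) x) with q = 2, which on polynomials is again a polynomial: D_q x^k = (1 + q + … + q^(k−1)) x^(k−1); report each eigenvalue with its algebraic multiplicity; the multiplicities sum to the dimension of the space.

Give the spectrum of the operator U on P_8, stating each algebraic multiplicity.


λ = 0 (multiplicity 9)

image of 1: 0
image of x: 0
image of x^2: 6x
image of x^3: 28x^2
image of x^4: 90x^3
image of x^5: 248x^4
image of x^6: 630x^5
image of x^7: 1524x^6
image of x^8: 3570x^7
the matrix is upper triangular; its diagonal is (0, 0, 0, 0, 0, 0, 0, 0, 0)
for a triangular matrix the eigenvalues are the diagonal entries, with algebraic multiplicity their repetition count


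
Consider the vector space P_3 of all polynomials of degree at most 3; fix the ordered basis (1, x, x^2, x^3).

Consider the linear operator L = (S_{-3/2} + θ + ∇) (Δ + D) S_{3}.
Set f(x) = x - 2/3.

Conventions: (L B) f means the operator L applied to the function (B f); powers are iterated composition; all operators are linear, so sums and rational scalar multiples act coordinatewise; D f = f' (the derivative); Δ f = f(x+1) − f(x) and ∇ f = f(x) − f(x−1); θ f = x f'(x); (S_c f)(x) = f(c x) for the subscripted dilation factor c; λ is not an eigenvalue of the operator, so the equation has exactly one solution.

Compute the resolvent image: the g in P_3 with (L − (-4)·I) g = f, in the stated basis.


the result is g(x) = (1/4)x - 13/24

write g with unknown coordinates in the stated basis and equate coefficients in (L − (-4)·I) g = f
solving from the highest basis element down gives g = (1/4)x - 13/24
check: L g = 3/2
so L g − (-4)·g = x - 2/3 = f ✓


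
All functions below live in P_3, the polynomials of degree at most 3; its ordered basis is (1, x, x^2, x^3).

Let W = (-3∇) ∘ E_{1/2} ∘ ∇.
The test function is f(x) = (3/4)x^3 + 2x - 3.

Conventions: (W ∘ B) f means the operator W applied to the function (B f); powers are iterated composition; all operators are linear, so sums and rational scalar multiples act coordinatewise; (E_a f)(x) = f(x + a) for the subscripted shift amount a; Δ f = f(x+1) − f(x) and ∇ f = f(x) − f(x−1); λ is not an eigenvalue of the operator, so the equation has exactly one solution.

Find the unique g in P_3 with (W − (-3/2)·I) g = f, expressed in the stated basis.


write g with unknown coordinates in the stated basis and equate coefficients in (W − (-3/2)·I) g = f
solving from the highest basis element down gives g = (1/2)x^3 + (22/3)x - 5
check: W g = -9x + 9/2
so W g − (-3/2)·g = (3/4)x^3 + 2x - 3 = f ✓

the result is g(x) = (1/2)x^3 + (22/3)x - 5


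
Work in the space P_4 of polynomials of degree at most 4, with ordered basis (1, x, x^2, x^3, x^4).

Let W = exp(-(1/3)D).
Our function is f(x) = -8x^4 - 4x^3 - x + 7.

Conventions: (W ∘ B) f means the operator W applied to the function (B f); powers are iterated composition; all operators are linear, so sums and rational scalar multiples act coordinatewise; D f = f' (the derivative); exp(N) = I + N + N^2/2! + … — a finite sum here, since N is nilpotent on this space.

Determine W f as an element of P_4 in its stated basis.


the result is g(x) = -8x^4 + (20/3)x^3 - (4/3)x^2 - (31/27)x + 598/81

order-1 term: (32/3)x^3 + 4x^2 + 1/3
order-2 term: -(16/3)x^2 - (4/3)x
order-3 term: (32/27)x + 4/27
order-4 term: -8/81
the series for exp(-(1/3)D) f terminates at order 4
exp(-(1/3)D) f = -8x^4 + (20/3)x^3 - (4/3)x^2 - (31/27)x + 598/81


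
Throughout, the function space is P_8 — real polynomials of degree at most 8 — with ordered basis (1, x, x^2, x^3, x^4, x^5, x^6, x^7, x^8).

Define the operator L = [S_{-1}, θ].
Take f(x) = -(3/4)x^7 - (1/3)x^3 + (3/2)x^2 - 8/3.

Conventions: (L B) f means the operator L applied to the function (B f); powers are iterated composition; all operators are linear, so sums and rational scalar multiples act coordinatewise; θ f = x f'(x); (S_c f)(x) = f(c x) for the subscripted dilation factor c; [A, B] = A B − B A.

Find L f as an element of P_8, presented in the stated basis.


θ f = -(21/4)x^7 - x^3 + 3x^2
S_{-1} θ f = (21/4)x^7 + x^3 + 3x^2
S_{-1} f = (3/4)x^7 + (1/3)x^3 + (3/2)x^2 - 8/3
θ S_{-1} f = (21/4)x^7 + x^3 + 3x^2
[S_{-1}, θ] f = 0

the image equals g(x) = 0


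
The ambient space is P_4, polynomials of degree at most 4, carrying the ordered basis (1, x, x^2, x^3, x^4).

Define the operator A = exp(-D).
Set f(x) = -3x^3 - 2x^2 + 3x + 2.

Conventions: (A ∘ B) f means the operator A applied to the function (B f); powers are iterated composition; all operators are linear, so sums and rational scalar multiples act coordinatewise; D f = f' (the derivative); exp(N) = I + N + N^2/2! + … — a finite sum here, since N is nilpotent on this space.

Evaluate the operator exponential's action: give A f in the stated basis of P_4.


the image equals g(x) = -3x^3 + 7x^2 - 2x

order-1 term: 9x^2 + 4x - 3
order-2 term: -9x - 2
order-3 term: 3
the series for exp(-D) f terminates at order 3
exp(-D) f = -3x^3 + 7x^2 - 2x


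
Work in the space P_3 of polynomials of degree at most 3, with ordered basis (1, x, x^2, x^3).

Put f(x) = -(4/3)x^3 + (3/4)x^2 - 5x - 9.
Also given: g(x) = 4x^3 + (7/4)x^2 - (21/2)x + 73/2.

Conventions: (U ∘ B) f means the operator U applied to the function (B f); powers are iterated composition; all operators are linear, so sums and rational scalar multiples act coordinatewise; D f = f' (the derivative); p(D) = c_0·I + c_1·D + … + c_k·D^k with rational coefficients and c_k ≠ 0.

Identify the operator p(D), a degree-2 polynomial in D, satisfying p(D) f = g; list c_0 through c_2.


p(D) = -3·I − D + 3·D^2, i.e. c_0 = -3, c_1 = -1, c_2 = 3

D^0 f = -(4/3)x^3 + (3/4)x^2 - 5x - 9
D^1 f = -4x^2 + (3/2)x - 5
D^2 f = -8x + 3/2
matching coefficients of g against c_0 f + c_1 Df + … from the top degree down determines the c_i
solution: c_0 = -3, c_1 = -1, c_2 = 3


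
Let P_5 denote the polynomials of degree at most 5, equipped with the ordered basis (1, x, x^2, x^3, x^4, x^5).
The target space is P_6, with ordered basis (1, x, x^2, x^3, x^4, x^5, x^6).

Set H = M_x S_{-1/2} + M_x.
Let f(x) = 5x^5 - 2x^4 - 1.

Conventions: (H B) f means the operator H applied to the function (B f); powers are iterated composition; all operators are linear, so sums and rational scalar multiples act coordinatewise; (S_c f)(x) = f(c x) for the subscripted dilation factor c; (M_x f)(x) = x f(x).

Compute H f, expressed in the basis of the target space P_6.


the image equals g(x) = (155/32)x^6 - (17/8)x^5 - 2x

S_{-1/2} f = -(5/32)x^5 - (1/8)x^4 - 1
M_x S_{-1/2} f = -(5/32)x^6 - (1/8)x^5 - x
M_x f = 5x^6 - 2x^5 - x
(M_x S_{-1/2} + M_x) f = (155/32)x^6 - (17/8)x^5 - 2x


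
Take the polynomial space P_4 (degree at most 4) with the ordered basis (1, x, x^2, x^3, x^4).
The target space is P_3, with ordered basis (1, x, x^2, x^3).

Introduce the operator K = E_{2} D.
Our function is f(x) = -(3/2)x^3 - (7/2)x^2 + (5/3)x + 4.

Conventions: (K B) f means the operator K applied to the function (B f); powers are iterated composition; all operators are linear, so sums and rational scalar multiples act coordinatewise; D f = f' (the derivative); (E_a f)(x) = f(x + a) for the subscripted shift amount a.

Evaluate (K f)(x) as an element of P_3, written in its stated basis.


the image equals g(x) = -(9/2)x^2 - 25x - 91/3

D f = -(9/2)x^2 - 7x + 5/3
E_{2} D f = -(9/2)x^2 - 25x - 91/3


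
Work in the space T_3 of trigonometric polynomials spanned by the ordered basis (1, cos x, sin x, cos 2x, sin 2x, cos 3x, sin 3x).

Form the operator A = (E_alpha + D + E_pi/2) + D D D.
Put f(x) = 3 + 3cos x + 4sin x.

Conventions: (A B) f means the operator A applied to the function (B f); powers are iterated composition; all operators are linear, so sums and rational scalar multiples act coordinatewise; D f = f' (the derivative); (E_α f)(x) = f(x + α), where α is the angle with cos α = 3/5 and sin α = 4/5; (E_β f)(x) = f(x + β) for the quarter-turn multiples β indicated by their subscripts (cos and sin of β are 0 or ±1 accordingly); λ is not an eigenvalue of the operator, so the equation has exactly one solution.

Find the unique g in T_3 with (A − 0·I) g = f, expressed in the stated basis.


write g with unknown coordinates in the stated basis and equate coefficients in (A − 0·I) g = f
solving from the highest basis element down gives g = 3/2 - (3/2)cos x + (13/6)sin x
check: A g = 3 + 3cos x + 4sin x
so A g − 0·g = 3 + 3cos x + 4sin x = f ✓

g(x) = 3/2 - (3/2)cos x + (13/6)sin x


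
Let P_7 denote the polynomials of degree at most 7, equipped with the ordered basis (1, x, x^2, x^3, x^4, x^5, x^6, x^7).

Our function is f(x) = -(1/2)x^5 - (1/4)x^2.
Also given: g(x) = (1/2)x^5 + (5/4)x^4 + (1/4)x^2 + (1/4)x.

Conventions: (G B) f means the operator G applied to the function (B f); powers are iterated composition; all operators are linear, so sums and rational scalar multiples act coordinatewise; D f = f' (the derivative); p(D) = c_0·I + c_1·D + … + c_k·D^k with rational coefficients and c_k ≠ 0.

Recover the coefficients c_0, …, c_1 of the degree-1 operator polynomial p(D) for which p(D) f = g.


c_0 = -1, c_1 = -1/2

D^0 f = -(1/2)x^5 - (1/4)x^2
D^1 f = -(5/2)x^4 - (1/2)x
matching coefficients of g against c_0 f + c_1 Df + … from the top degree down determines the c_i
solution: c_0 = -1, c_1 = -1/2


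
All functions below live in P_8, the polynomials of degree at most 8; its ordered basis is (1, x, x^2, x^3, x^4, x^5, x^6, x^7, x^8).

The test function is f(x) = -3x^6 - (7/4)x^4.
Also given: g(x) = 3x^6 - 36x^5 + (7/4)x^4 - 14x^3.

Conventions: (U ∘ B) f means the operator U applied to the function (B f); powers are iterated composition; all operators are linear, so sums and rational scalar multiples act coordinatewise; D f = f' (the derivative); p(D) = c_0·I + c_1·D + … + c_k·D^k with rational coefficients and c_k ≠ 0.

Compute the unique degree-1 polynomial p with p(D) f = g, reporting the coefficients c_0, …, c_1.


p(D) = -I + 2·D, i.e. c_0 = -1, c_1 = 2

D^0 f = -3x^6 - (7/4)x^4
D^1 f = -18x^5 - 7x^3
matching coefficients of g against c_0 f + c_1 Df + … from the top degree down determines the c_i
solution: c_0 = -1, c_1 = 2


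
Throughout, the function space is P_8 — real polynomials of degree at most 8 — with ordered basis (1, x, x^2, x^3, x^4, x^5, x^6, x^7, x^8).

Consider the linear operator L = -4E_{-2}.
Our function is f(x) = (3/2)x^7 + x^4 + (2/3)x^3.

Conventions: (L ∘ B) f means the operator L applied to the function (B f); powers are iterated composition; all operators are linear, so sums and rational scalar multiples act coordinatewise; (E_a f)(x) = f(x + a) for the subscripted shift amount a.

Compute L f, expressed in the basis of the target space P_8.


g(x) = -6x^7 + 84x^6 - 504x^5 + 1676x^4 - (9992/3)x^3 + 3952x^2 - 2592x + 2176/3

E_{-2} f = (3/2)x^7 - 21x^6 + 126x^5 - 419x^4 + (2498/3)x^3 - 988x^2 + 648x - 544/3
(-4E_{-2}) f = -6x^7 + 84x^6 - 504x^5 + 1676x^4 - (9992/3)x^3 + 3952x^2 - 2592x + 2176/3


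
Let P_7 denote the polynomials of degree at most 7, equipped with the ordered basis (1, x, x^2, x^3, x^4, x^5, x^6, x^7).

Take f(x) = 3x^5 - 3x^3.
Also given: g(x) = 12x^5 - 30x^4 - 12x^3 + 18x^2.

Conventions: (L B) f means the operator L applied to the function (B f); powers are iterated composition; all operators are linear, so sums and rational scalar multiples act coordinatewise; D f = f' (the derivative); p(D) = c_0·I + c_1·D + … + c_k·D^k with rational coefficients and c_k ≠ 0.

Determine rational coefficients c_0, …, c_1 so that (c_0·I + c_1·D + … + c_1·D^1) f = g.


p(D) = 4·I − 2·D, i.e. c_0 = 4, c_1 = -2

D^0 f = 3x^5 - 3x^3
D^1 f = 15x^4 - 9x^2
matching coefficients of g against c_0 f + c_1 Df + … from the top degree down determines the c_i
solution: c_0 = 4, c_1 = -2


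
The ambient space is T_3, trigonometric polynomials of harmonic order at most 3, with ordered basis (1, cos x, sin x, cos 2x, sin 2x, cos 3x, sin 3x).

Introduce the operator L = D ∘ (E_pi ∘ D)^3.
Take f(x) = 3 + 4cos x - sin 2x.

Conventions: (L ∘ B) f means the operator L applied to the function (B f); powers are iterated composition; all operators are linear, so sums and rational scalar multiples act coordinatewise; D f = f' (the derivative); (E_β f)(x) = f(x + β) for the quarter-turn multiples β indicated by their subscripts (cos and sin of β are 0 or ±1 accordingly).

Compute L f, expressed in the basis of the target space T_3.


the image equals g(x) = -4cos x - 16sin 2x

D f = -4sin x - 2cos 2x
E_pi D f = 4sin x - 2cos 2x
D (E_pi ∘ D) f = 4cos x + 4sin 2x
E_pi D (E_pi ∘ D) f = -4cos x + 4sin 2x
D (E_pi ∘ D) (E_pi ∘ D) f = 4sin x + 8cos 2x
E_pi D (E_pi ∘ D) (E_pi ∘ D) f = -4sin x + 8cos 2x
D (E_pi ∘ D)^3 f = -4cos x - 16sin 2x


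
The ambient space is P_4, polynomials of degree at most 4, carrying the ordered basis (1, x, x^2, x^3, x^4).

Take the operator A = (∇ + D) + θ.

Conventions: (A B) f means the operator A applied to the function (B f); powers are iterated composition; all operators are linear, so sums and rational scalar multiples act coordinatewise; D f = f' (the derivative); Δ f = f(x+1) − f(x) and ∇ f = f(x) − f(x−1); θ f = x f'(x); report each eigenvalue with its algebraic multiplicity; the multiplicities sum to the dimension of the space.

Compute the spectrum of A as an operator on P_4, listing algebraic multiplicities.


λ = 0 (multiplicity 1), λ = 1 (multiplicity 1), λ = 2 (multiplicity 1), λ = 3 (multiplicity 1), λ = 4 (multiplicity 1)

image of 1: 0
image of x: x + 2
image of x^2: 2x^2 + 4x - 1
image of x^3: 3x^3 + 6x^2 - 3x + 1
image of x^4: 4x^4 + 8x^3 - 6x^2 + 4x - 1
the matrix is upper triangular; its diagonal is (0, 1, 2, 3, 4)
for a triangular matrix the eigenvalues are the diagonal entries, with algebraic multiplicity their repetition count


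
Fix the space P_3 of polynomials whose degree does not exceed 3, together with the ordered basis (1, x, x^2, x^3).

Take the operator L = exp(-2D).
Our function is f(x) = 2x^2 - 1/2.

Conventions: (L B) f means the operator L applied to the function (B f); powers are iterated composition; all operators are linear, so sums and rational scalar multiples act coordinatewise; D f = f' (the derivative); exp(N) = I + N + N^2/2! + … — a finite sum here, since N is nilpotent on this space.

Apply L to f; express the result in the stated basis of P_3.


order-1 term: -8x
order-2 term: 8
the series for exp(-2D) f terminates at order 2
exp(-2D) f = 2x^2 - 8x + 15/2

the result is g(x) = 2x^2 - 8x + 15/2


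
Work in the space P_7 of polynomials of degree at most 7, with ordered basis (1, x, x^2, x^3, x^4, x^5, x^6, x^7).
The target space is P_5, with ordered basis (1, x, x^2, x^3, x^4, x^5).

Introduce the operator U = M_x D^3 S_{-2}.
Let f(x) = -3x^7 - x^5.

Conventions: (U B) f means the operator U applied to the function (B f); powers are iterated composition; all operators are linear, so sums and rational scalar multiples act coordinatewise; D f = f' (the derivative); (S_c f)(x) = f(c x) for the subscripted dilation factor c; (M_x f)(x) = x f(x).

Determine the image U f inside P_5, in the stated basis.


S_{-2} f = 384x^7 + 32x^5
D S_{-2} f = 2688x^6 + 160x^4
D D S_{-2} f = 16128x^5 + 640x^3
D D D S_{-2} f = 80640x^4 + 1920x^2
M_x D^3 S_{-2} f = 80640x^5 + 1920x^3

the image equals g(x) = 80640x^5 + 1920x^3


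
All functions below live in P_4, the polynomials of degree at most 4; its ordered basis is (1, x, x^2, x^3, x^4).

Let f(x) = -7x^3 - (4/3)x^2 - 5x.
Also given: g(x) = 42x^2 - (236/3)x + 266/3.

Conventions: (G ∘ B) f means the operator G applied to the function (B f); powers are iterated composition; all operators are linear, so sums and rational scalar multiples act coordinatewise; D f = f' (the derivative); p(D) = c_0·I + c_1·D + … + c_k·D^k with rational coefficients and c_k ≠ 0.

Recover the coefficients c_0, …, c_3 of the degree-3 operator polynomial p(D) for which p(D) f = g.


D^0 f = -7x^3 - (4/3)x^2 - 5x
D^1 f = -21x^2 - (8/3)x - 5
D^2 f = -42x - 8/3
D^3 f = -42
matching coefficients of g against c_0 f + c_1 Df + … from the top degree down determines the c_i
solution: c_0 = 0, c_1 = -2, c_2 = 2, c_3 = -2

c_0 = 0, c_1 = -2, c_2 = 2, c_3 = -2


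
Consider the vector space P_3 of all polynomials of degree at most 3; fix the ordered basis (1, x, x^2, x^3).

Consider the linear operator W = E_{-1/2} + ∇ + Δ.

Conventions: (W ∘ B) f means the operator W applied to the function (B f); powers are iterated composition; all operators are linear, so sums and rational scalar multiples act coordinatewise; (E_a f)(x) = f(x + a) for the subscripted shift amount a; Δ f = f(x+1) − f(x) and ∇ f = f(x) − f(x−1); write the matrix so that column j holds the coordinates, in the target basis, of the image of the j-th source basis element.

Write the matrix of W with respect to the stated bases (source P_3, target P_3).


image of 1: 1
image of x: x + 3/2
image of x^2: x^2 + 3x + 1/4
image of x^3: x^3 + (9/2)x^2 + (3/4)x + 15/8
each image's coordinates form column j of the matrix

the matrix is [[1, 3/2, 1/4, 15/8]; [0, 1, 3, 3/4]; [0, 0, 1, 9/2]; [0, 0, 0, 1]] (rows listed top to bottom)


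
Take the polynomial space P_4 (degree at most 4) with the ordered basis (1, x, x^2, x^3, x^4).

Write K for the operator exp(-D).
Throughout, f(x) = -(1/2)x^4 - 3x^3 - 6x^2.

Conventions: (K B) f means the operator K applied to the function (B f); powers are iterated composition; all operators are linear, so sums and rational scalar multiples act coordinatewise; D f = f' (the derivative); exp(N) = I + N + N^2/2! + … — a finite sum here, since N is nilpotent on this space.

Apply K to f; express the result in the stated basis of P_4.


the image equals g(x) = -(1/2)x^4 - x^3 + 5x - 7/2

order-1 term: 2x^3 + 9x^2 + 12x
order-2 term: -3x^2 - 9x - 6
order-3 term: 2x + 3
order-4 term: -1/2
the series for exp(-D) f terminates at order 4
exp(-D) f = -(1/2)x^4 - x^3 + 5x - 7/2


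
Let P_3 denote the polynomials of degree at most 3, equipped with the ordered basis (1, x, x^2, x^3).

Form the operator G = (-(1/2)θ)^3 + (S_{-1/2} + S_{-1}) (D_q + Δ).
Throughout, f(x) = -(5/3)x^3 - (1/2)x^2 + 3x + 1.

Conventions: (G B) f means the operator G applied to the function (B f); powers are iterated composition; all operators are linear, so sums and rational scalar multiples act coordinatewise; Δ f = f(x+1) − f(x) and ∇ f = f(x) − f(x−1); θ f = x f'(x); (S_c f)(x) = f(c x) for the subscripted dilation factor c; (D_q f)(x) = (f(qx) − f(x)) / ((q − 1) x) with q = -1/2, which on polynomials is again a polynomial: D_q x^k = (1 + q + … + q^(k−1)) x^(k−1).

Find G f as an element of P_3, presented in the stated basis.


g(x) = (45/8)x^3 - (117/16)x^2 + 9x + 23/3

θ f = -5x^3 - x^2 + 3x
(-(1/2)θ) f = (5/2)x^3 + (1/2)x^2 - (3/2)x
θ (-(1/2)θ) f = (15/2)x^3 + x^2 - (3/2)x
(-(1/2)θ) (-(1/2)θ) f = -(15/4)x^3 - (1/2)x^2 + (3/4)x
θ (-(1/2)θ) (-(1/2)θ) f = -(45/4)x^3 - x^2 + (3/4)x
(-(1/2)θ) (-(1/2)θ) (-(1/2)θ) f = (45/8)x^3 + (1/2)x^2 - (3/8)x
D_q f = -(5/4)x^2 - (1/4)x + 3
Δ f = -5x^2 - 6x + 5/6
(D_q + Δ) f = -(25/4)x^2 - (25/4)x + 23/6
S_{-1/2} (D_q + Δ) f = -(25/16)x^2 + (25/8)x + 23/6
S_{-1} (D_q + Δ) f = -(25/4)x^2 + (25/4)x + 23/6
(S_{-1/2} + S_{-1}) (D_q + Δ) f = -(125/16)x^2 + (75/8)x + 23/3
((-(1/2)θ)^3 + (S_{-1/2} + S_{-1}) (D_q + Δ)) f = (45/8)x^3 - (117/16)x^2 + 9x + 23/3


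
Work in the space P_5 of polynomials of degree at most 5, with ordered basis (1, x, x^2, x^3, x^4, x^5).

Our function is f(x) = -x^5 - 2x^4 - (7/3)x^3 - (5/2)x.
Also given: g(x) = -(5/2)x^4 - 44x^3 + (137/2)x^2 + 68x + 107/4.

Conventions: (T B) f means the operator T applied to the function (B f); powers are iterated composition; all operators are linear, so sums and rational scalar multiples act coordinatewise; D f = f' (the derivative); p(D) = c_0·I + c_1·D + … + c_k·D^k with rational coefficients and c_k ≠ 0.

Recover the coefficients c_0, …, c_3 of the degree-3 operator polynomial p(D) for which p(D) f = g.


D^0 f = -x^5 - 2x^4 - (7/3)x^3 - (5/2)x
D^1 f = -5x^4 - 8x^3 - 7x^2 - 5/2
D^2 f = -20x^3 - 24x^2 - 14x
D^3 f = -60x^2 - 48x - 14
matching coefficients of g against c_0 f + c_1 Df + … from the top degree down determines the c_i
solution: c_0 = 0, c_1 = 1/2, c_2 = 2, c_3 = -2

c_0 = 0, c_1 = 1/2, c_2 = 2, c_3 = -2


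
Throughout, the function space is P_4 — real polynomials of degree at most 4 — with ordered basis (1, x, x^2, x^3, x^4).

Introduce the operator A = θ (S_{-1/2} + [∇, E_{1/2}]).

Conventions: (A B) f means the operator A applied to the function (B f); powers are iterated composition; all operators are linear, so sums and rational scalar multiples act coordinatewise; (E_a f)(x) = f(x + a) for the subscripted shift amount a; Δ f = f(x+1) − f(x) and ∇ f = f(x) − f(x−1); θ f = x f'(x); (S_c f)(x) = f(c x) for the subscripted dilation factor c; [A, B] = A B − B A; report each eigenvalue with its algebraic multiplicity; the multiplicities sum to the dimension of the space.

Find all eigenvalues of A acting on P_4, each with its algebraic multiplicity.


λ = -1/2 (multiplicity 1), λ = -3/8 (multiplicity 1), λ = 0 (multiplicity 1), λ = 1/4 (multiplicity 1), λ = 1/2 (multiplicity 1)

image of 1: 0
image of x: -(1/2)x
image of x^2: (1/2)x^2
image of x^3: -(3/8)x^3
image of x^4: (1/4)x^4
the matrix is upper triangular; its diagonal is (0, -1/2, 1/2, -3/8, 1/4)
for a triangular matrix the eigenvalues are the diagonal entries, with algebraic multiplicity their repetition count


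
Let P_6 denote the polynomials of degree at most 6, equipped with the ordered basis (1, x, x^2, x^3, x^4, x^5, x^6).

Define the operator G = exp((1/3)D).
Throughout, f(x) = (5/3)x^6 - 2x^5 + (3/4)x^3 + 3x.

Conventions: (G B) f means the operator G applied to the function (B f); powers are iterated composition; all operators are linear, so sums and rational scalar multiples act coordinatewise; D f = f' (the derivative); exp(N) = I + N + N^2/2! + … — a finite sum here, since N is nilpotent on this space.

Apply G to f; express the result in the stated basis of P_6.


the result is g(x) = (5/3)x^6 + (4/3)x^5 - (5/9)x^4 - (77/324)x^3 + (103/324)x^2 + (3079/972)x + 8939/8748

order-1 term: (10/3)x^5 - (10/3)x^4 + (3/4)x^2 + 1
order-2 term: (25/9)x^4 - (20/9)x^3 + (1/4)x
order-3 term: (100/81)x^3 - (20/27)x^2 + 1/36
order-4 term: (25/81)x^2 - (10/81)x
order-5 term: (10/243)x - 2/243
order-6 term: 5/2187
the series for exp((1/3)D) f terminates at order 6
exp((1/3)D) f = (5/3)x^6 + (4/3)x^5 - (5/9)x^4 - (77/324)x^3 + (103/324)x^2 + (3079/972)x + 8939/8748


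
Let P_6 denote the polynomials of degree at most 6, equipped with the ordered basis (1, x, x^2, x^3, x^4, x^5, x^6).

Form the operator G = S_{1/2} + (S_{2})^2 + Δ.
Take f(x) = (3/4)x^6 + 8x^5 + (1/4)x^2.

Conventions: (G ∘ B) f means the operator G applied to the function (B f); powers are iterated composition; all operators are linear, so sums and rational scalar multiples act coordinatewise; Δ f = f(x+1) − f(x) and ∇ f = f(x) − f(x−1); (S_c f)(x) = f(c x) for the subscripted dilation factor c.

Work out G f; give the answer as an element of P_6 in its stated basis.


the image equals g(x) = (786435/256)x^6 + (32787/4)x^5 + (205/4)x^4 + 95x^3 + (1525/16)x^2 + 45x + 9

S_{1/2} f = (3/256)x^6 + (1/4)x^5 + (1/16)x^2
S_{2} f = 48x^6 + 256x^5 + x^2
S_{2} S_{2} f = 3072x^6 + 8192x^5 + 4x^2
Δ f = (9/2)x^5 + (205/4)x^4 + 95x^3 + (365/4)x^2 + 45x + 9
(S_{1/2} + (S_{2})^2 + Δ) f = (786435/256)x^6 + (32787/4)x^5 + (205/4)x^4 + 95x^3 + (1525/16)x^2 + 45x + 9


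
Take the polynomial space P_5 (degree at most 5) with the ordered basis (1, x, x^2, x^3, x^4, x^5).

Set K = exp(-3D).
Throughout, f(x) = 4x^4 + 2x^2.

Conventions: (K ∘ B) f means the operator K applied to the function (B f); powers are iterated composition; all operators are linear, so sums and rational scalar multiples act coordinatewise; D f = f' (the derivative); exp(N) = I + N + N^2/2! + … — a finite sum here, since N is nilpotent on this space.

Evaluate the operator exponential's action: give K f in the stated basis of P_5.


order-1 term: -48x^3 - 12x
order-2 term: 216x^2 + 18
order-3 term: -432x
order-4 term: 324
the series for exp(-3D) f terminates at order 4
exp(-3D) f = 4x^4 - 48x^3 + 218x^2 - 444x + 342

the image equals g(x) = 4x^4 - 48x^3 + 218x^2 - 444x + 342


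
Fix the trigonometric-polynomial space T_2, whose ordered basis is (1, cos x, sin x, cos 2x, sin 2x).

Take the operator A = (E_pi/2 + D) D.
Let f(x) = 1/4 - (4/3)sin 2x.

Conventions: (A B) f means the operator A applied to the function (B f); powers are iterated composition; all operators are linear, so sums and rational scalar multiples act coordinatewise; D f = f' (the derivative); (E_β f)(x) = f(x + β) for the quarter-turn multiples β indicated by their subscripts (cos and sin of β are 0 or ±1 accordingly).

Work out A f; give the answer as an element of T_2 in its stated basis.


the result is g(x) = (8/3)cos 2x + (16/3)sin 2x

D f = -(8/3)cos 2x
E_pi/2 D f = (8/3)cos 2x
D D f = (16/3)sin 2x
(E_pi/2 + D) D f = (8/3)cos 2x + (16/3)sin 2x


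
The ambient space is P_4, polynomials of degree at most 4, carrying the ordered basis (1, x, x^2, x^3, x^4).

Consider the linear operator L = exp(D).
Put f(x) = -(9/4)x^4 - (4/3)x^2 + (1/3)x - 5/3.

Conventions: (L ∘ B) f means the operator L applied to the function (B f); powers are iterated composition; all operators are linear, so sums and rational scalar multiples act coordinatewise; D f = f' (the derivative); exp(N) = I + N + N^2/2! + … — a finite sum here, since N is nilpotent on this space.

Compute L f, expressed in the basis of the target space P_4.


the result is g(x) = -(9/4)x^4 - 9x^3 - (89/6)x^2 - (34/3)x - 59/12

order-1 term: -9x^3 - (8/3)x + 1/3
order-2 term: -(27/2)x^2 - 4/3
order-3 term: -9x
order-4 term: -9/4
the series for exp(D) f terminates at order 4
exp(D) f = -(9/4)x^4 - 9x^3 - (89/6)x^2 - (34/3)x - 59/12


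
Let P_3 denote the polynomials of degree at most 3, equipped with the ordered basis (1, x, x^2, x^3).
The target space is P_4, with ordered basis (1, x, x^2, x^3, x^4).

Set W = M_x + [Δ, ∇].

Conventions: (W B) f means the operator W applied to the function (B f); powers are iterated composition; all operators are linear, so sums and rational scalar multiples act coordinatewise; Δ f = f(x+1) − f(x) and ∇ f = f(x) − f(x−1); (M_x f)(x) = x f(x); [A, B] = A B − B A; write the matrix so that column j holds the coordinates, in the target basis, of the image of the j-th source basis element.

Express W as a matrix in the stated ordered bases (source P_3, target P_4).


the matrix is [[0, 0, 0, 0]; [1, 0, 0, 0]; [0, 1, 0, 0]; [0, 0, 1, 0]; [0, 0, 0, 1]] (rows listed top to bottom)

image of 1: x
image of x: x^2
image of x^2: x^3
image of x^3: x^4
each image's coordinates form column j of the matrix


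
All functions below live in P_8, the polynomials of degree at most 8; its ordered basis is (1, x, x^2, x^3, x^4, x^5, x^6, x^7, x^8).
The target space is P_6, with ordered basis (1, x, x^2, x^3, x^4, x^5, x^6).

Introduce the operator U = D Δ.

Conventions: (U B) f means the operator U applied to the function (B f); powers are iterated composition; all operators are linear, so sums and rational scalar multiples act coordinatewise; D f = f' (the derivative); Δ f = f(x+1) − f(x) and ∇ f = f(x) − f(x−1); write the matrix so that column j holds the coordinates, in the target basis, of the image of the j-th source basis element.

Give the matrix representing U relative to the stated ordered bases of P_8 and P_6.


image of 1: 0
image of x: 0
image of x^2: 2
image of x^3: 6x + 3
image of x^4: 12x^2 + 12x + 4
image of x^5: 20x^3 + 30x^2 + 20x + 5
image of x^6: 30x^4 + 60x^3 + 60x^2 + 30x + 6
image of x^7: 42x^5 + 105x^4 + 140x^3 + 105x^2 + 42x + 7
image of x^8: 56x^6 + 168x^5 + 280x^4 + 280x^3 + 168x^2 + 56x + 8
each image's coordinates form column j of the matrix

the matrix is [[0, 0, 2, 3, 4, 5, 6, 7, 8]; [0, 0, 0, 6, 12, 20, 30, 42, 56]; [0, 0, 0, 0, 12, 30, 60, 105, 168]; [0, 0, 0, 0, 0, 20, 60, 140, 280]; [0, 0, 0, 0, 0, 0, 30, 105, 280]; [0, 0, 0, 0, 0, 0, 0, 42, 168]; [0, 0, 0, 0, 0, 0, 0, 0, 56]] (rows listed top to bottom)


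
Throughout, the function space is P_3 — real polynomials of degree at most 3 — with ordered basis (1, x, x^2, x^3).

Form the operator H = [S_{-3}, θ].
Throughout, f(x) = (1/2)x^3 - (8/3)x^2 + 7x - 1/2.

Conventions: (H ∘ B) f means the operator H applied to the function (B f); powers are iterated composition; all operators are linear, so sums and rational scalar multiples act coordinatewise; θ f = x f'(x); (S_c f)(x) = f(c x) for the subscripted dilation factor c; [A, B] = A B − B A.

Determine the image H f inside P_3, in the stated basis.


g(x) = 0

θ f = (3/2)x^3 - (16/3)x^2 + 7x
S_{-3} θ f = -(81/2)x^3 - 48x^2 - 21x
S_{-3} f = -(27/2)x^3 - 24x^2 - 21x - 1/2
θ S_{-3} f = -(81/2)x^3 - 48x^2 - 21x
[S_{-3}, θ] f = 0


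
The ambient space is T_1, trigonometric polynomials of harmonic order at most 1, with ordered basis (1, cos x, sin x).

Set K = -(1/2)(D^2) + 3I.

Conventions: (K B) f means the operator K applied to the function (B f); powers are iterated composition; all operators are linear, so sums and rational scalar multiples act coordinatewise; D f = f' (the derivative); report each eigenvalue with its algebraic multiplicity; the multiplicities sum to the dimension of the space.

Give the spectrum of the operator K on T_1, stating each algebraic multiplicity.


image of 1: 3
image of cos x: (7/2)cos x
image of sin x: (7/2)sin x
the matrix is diagonal; its diagonal is (3, 7/2, 7/2)
for a triangular matrix the eigenvalues are the diagonal entries, with algebraic multiplicity their repetition count

λ = 3 (multiplicity 1), λ = 7/2 (multiplicity 2)


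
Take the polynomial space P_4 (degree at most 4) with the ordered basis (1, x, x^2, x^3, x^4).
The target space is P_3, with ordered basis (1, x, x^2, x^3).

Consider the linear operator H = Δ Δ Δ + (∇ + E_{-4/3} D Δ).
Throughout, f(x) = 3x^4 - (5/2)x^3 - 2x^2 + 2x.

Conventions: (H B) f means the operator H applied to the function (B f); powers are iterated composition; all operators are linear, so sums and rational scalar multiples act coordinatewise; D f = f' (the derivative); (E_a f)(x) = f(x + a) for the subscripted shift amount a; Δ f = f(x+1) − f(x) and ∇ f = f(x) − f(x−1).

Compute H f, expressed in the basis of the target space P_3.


g(x) = 12x^3 + (21/2)x^2 + (25/2)x + 128

Δ f = 12x^3 + (21/2)x^2 + (1/2)x + 1/2
Δ Δ f = 36x^2 + 57x + 23
Δ Δ Δ f = 72x + 93
∇ f = 12x^3 - (51/2)x^2 + (31/2)x - 3/2
Δ f = 12x^3 + (21/2)x^2 + (1/2)x + 1/2
D Δ f = 36x^2 + 21x + 1/2
E_{-4/3} D Δ f = 36x^2 - 75x + 73/2
(∇ + E_{-4/3} D Δ) f = 12x^3 + (21/2)x^2 - (119/2)x + 35
(Δ Δ Δ + (∇ + E_{-4/3} D Δ)) f = 12x^3 + (21/2)x^2 + (25/2)x + 128


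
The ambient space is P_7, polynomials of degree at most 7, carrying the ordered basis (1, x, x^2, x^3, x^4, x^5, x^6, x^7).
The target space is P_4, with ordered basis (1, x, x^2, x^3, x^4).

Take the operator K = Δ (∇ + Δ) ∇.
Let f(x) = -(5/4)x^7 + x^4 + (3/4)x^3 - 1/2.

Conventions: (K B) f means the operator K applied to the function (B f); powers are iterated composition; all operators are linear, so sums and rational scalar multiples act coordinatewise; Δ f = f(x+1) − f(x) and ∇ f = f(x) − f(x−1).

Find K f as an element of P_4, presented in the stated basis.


g(x) = -525x^4 - 1575x^2 + 48x - 306

∇ f = -(35/4)x^6 + (105/4)x^5 - (175/4)x^4 + (191/4)x^3 - 30x^2 + (21/2)x - 3/2
∇ ∇ f = -(105/2)x^5 + (525/2)x^4 - (1225/2)x^3 + (1599/2)x^2 - 562x + 167
Δ ∇ f = -(105/2)x^5 - (175/2)x^3 + 12x^2 - 13x + 2
(∇ + Δ) ∇ f = -105x^5 + (525/2)x^4 - 700x^3 + (1623/2)x^2 - 575x + 169
Δ (∇ + Δ) ∇ f = -525x^4 - 1575x^2 + 48x - 306
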